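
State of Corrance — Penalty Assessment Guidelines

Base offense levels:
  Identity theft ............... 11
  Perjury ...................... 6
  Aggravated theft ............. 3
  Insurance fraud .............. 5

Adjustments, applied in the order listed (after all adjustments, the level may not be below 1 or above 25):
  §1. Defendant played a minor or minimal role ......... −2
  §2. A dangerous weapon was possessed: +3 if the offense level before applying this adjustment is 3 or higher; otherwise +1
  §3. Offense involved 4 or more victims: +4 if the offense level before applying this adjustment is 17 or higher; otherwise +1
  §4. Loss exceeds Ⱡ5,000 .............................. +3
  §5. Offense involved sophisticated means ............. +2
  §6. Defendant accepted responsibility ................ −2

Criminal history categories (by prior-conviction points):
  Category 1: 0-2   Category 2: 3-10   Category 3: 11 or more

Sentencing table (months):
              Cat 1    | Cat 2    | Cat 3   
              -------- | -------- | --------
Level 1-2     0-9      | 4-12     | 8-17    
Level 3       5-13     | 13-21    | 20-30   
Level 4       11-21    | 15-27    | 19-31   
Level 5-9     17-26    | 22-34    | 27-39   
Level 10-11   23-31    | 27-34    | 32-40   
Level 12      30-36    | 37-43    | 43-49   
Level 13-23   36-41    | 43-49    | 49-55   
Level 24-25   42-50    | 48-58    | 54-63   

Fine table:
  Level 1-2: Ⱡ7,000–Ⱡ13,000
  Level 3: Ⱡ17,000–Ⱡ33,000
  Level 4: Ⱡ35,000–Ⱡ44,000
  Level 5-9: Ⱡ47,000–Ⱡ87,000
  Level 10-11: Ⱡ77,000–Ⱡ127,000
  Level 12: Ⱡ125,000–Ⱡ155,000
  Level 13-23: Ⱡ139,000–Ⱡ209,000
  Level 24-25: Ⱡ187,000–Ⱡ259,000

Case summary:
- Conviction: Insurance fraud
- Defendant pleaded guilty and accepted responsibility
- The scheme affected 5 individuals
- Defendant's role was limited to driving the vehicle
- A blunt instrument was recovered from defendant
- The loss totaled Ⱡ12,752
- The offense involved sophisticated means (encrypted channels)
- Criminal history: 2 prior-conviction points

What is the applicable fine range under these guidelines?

Ⱡ77,000–Ⱡ127,000

Base offense level for insurance fraud: 5.
§1 applies: 5 − 2 = 3.
§2 applies (level before this adjustment is 3 ≥ 3, so +3): 3 + 3 = 6.
§3 applies (level before this adjustment is 6 < 17, so +1): 6 + 1 = 7.
§4 applies: 7 + 3 = 10.
§5 applies: 10 + 2 = 12.
§6 applies: 12 − 2 = 10.
Final offense level: 10.
Level 10 falls in the 10-11 band.
Fine table: Level 10-11 → Ⱡ77,000–Ⱡ127,000.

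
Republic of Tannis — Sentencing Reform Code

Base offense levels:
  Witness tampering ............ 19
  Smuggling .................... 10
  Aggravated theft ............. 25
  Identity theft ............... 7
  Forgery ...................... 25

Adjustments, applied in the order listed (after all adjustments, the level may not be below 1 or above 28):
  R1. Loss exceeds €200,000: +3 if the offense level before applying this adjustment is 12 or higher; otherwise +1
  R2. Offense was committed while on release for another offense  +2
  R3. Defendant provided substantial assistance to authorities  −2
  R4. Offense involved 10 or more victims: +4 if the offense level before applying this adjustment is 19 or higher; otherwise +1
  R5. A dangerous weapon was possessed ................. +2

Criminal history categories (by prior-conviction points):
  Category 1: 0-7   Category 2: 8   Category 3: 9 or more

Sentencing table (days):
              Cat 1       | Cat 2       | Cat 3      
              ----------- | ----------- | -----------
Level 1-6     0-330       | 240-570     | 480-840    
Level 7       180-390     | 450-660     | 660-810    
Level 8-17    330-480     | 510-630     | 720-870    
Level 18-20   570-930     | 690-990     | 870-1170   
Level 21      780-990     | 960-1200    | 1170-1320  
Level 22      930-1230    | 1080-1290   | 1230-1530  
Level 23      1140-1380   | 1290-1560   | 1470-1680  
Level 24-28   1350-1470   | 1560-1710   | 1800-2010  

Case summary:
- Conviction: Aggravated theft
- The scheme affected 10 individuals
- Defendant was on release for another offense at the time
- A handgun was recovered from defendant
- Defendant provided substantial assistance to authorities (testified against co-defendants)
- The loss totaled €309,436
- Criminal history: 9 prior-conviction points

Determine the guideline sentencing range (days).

Base offense level for aggravated theft: 25.
R1 applies (level before this adjustment is 25 ≥ 12, so +3): 25 + 3 = 28.
R2 applies: 28 + 2 = 30.
R3 applies: 30 − 2 = 28.
R4 applies (level before this adjustment is 28 ≥ 19, so +4): 28 + 4 = 32.
R5 applies: 32 + 2 = 34.
Level 34 exceeds the maximum of 28; capped at 28.
Final offense level: 28.
Criminal history: 9 prior points → Category 3 (9+).
Level 28 falls in the 24-28 band.
Grid: Level 24-28 × Category 3 = 1800-2010 days.

1800-2010 days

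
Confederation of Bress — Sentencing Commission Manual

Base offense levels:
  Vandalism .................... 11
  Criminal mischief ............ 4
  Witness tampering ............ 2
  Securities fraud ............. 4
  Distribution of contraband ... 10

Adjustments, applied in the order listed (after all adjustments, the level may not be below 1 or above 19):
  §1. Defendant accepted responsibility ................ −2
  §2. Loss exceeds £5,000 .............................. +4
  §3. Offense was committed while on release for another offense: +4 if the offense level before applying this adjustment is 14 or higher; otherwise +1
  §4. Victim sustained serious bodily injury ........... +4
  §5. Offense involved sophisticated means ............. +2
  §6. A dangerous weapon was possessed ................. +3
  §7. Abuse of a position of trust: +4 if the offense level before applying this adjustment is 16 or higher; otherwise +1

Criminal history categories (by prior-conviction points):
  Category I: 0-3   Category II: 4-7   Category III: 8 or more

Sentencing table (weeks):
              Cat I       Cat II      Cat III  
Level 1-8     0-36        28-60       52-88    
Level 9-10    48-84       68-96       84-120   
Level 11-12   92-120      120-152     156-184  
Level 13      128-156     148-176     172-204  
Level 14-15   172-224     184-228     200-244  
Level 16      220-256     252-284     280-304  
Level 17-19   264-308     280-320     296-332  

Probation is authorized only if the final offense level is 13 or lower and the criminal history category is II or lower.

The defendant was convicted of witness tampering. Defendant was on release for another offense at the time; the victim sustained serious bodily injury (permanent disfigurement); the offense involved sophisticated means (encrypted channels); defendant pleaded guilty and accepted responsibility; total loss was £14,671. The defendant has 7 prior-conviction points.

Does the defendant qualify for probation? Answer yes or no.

Yes

Base offense level for witness tampering: 2.
§1 applies: 2 − 2 = 0.
§2 applies: 0 + 4 = 4.
§3 applies (level before this adjustment is 4 < 14, so +1): 4 + 1 = 5.
§4 applies: 5 + 4 = 9.
§5 applies: 9 + 2 = 11.
§7 does not apply.
Final offense level: 11.
Criminal history: 7 prior points → Category II (4-7).
Level 11 falls in the 11-12 band.
Grid: Level 11-12 × Category II = 120-152 weeks.
Probation check: level 11 ≤ 13 and category II ≤ II → eligible.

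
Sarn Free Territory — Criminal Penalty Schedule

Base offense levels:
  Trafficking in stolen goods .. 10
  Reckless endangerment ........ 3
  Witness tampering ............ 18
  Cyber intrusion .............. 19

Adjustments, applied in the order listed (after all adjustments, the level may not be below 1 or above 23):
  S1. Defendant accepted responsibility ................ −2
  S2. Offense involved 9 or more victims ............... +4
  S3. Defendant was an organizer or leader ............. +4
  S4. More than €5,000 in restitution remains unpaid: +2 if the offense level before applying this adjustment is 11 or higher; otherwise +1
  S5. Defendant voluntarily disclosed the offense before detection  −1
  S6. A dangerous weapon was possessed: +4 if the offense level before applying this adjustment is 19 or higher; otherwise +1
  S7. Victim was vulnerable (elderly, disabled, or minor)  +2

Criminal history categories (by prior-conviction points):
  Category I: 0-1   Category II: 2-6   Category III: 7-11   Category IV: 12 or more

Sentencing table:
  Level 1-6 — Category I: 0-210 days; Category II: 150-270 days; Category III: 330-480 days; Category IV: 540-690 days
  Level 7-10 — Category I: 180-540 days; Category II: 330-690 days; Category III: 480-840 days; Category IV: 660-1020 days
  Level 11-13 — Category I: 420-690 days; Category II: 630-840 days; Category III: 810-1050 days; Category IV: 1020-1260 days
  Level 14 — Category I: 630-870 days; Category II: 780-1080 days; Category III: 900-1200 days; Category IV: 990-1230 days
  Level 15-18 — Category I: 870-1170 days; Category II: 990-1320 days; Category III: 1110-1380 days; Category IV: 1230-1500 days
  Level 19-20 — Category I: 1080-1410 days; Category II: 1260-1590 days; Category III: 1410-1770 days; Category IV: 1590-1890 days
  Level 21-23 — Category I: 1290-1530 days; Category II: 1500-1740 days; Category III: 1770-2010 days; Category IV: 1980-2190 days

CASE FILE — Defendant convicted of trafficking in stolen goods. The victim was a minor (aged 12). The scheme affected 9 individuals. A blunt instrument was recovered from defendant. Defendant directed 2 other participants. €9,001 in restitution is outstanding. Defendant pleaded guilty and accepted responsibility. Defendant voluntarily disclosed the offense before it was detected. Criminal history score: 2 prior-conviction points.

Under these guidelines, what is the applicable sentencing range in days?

Base offense level for trafficking in stolen goods: 10.
S1 applies: 10 − 2 = 8.
S2 applies: 8 + 4 = 12.
S3 applies: 12 + 4 = 16.
S4 applies (level before this adjustment is 16 ≥ 11, so +2): 16 + 2 = 18.
S5 applies: 18 − 1 = 17.
S6 applies (level before this adjustment is 17 < 19, so +1): 17 + 1 = 18.
S7 applies: 18 + 2 = 20.
Final offense level: 20.
Criminal history: 2 prior points → Category II (2-6).
Level 20 falls in the 19-20 band.
Grid: Level 19-20 × Category II = 1260-1590 days.

1260-1590 days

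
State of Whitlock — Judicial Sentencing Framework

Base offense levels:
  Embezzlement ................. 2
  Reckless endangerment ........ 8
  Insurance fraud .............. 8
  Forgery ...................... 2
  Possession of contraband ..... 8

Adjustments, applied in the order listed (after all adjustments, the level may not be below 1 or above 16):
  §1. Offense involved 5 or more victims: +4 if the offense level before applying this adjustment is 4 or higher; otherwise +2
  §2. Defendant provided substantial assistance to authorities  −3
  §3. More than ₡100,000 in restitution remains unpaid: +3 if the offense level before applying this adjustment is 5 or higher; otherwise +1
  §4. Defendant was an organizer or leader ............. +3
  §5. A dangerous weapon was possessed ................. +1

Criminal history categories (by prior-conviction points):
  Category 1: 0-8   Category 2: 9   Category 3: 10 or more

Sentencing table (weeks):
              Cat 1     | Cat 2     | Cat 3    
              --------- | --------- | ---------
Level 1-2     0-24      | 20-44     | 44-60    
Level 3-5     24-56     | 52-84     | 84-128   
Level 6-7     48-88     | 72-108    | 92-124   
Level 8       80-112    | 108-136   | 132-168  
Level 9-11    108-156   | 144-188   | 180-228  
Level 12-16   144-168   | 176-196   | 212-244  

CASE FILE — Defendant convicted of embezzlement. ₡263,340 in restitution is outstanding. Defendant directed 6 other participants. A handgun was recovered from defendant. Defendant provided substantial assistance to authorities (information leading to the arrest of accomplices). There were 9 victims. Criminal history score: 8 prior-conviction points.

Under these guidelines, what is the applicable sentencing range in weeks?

48-88 weeks

Base offense level for embezzlement: 2.
§1 applies (level before this adjustment is 2 < 4, so +2): 2 + 2 = 4.
§2 applies: 4 − 3 = 1.
§3 applies (level before this adjustment is 1 < 5, so +1): 1 + 1 = 2.
§4 applies: 2 + 3 = 5.
§5 applies: 5 + 1 = 6.
Final offense level: 6.
Criminal history: 8 prior points → Category 1 (0-8).
Level 6 falls in the 6-7 band.
Grid: Level 6-7 × Category 1 = 48-88 weeks.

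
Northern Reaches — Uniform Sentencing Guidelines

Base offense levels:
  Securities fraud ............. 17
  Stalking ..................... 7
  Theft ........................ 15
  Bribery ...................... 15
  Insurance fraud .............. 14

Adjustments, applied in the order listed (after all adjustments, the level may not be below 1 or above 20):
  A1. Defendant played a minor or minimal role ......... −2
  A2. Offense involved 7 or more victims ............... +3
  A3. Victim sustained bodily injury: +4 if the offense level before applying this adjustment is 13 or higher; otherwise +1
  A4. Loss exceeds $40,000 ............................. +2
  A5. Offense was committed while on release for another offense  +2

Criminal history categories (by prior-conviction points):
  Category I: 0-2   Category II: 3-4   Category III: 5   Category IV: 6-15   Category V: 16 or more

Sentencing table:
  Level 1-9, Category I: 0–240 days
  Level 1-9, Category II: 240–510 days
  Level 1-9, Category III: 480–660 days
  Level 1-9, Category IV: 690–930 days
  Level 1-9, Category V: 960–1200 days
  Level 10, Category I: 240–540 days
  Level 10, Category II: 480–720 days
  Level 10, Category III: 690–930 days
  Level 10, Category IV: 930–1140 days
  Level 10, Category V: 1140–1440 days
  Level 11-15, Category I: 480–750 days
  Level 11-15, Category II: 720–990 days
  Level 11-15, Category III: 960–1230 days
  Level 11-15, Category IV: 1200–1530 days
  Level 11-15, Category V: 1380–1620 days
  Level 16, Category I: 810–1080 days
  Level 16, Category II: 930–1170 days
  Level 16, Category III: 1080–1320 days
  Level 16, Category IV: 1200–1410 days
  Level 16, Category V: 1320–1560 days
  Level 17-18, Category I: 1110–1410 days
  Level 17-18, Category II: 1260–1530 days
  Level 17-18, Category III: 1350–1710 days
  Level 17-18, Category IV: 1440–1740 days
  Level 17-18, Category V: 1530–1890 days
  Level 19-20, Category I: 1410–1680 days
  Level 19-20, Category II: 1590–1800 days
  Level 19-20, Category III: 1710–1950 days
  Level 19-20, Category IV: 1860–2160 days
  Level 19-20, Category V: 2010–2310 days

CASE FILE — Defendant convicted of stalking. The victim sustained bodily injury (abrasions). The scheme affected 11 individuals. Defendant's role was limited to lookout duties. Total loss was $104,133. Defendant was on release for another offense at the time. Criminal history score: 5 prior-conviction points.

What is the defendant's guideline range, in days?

Base offense level for stalking: 7.
A1 applies: 7 − 2 = 5.
A2 applies: 5 + 3 = 8.
A3 applies (level before this adjustment is 8 < 13, so +1): 8 + 1 = 9.
A4 applies: 9 + 2 = 11.
A5 applies: 11 + 2 = 13.
Final offense level: 13.
Criminal history: 5 prior points → Category III (5).
Level 13 falls in the 11-15 band.
Grid: Level 11-15 × Category III = 960-1230 days.

960-1230 days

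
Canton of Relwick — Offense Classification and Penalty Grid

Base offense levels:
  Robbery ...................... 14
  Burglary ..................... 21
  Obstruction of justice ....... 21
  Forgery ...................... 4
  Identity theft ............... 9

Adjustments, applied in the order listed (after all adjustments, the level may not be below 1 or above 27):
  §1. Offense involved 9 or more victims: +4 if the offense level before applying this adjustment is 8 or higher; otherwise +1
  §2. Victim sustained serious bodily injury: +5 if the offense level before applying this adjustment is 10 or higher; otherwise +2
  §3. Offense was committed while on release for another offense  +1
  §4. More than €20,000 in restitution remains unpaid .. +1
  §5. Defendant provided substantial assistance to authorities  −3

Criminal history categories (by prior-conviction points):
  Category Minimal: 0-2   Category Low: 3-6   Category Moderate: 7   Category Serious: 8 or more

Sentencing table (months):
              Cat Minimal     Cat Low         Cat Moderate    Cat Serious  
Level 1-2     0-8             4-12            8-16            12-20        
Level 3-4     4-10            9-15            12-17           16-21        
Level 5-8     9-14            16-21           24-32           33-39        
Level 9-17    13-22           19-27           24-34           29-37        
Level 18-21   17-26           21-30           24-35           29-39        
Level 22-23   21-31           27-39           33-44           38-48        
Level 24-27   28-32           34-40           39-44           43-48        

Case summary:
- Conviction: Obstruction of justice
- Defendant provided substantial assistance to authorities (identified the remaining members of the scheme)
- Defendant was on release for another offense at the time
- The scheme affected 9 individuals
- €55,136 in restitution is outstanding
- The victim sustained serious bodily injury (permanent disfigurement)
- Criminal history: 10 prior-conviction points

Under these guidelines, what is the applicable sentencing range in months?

43-48 months

Base offense level for obstruction of justice: 21.
§1 applies (level before this adjustment is 21 ≥ 8, so +4): 21 + 4 = 25.
§2 applies (level before this adjustment is 25 ≥ 10, so +5): 25 + 5 = 30.
§3 applies: 30 + 1 = 31.
§4 applies: 31 + 1 = 32.
§5 applies: 32 − 3 = 29.
Level 29 exceeds the maximum of 27; capped at 27.
Final offense level: 27.
Criminal history: 10 prior points → Category Serious (8+).
Level 27 falls in the 24-27 band.
Grid: Level 24-27 × Category Serious = 43-48 months.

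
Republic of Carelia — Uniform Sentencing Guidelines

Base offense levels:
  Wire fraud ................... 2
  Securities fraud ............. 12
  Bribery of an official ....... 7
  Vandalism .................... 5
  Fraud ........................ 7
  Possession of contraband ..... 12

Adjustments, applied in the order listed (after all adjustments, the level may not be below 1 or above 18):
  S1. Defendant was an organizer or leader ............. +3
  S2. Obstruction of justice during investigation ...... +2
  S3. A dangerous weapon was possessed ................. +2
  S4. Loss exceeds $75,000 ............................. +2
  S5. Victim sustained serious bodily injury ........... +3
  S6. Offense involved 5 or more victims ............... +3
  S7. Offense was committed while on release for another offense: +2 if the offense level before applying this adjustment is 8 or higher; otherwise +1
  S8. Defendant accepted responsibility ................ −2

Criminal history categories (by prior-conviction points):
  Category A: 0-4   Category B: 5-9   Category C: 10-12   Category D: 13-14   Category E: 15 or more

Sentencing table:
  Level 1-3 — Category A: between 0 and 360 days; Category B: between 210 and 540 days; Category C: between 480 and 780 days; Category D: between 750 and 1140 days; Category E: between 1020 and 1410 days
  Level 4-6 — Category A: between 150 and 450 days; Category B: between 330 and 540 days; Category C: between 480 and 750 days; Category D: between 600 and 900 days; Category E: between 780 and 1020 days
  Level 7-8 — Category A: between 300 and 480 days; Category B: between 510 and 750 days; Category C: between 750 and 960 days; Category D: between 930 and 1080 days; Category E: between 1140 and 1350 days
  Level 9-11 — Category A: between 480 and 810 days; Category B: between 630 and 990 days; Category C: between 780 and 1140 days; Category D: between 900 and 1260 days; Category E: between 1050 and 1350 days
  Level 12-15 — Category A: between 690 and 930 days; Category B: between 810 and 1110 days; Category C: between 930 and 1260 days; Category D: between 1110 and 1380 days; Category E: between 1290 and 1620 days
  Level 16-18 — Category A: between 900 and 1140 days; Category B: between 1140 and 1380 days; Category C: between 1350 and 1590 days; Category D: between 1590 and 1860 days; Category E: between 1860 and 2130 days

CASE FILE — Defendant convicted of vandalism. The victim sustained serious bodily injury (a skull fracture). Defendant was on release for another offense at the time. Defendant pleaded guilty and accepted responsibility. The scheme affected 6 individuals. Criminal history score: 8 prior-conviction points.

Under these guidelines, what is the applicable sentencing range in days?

Base offense level for vandalism: 5.
S1 does not apply.
S4 does not apply.
S5 applies: 5 + 3 = 8.
S6 applies: 8 + 3 = 11.
S7 applies (level before this adjustment is 11 ≥ 8, so +2): 11 + 2 = 13.
S8 applies: 13 − 2 = 11.
Final offense level: 11.
Criminal history: 8 prior points → Category B (5-9).
Level 11 falls in the 9-11 band.
Grid: Level 9-11 × Category B = 630-990 days.

630-990 days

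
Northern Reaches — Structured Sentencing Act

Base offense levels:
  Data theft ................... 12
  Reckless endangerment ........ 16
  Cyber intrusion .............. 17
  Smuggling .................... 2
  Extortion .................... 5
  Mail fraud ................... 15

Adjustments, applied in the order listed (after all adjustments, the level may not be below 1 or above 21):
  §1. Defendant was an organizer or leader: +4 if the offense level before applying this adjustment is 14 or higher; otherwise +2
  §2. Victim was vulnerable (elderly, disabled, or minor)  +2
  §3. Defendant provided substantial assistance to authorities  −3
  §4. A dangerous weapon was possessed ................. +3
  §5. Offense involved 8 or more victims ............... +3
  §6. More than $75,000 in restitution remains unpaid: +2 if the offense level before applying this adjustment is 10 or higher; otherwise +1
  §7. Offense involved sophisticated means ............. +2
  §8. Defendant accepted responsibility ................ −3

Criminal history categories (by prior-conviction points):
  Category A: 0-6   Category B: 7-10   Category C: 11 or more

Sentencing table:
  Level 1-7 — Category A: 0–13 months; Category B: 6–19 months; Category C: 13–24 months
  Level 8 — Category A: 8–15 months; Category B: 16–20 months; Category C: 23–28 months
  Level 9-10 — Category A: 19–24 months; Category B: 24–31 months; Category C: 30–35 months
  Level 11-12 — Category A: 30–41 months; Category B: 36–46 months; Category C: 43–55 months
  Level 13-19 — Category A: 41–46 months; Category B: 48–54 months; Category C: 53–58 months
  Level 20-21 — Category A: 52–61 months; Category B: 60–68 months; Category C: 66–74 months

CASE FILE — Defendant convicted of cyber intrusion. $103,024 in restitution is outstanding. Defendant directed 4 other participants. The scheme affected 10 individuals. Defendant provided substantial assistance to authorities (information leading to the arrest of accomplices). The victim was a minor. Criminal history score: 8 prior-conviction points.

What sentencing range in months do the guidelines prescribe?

Base offense level for cyber intrusion: 17.
§1 applies (level before this adjustment is 17 ≥ 14, so +4): 17 + 4 = 21.
§2 applies: 21 + 2 = 23.
§3 applies: 23 − 3 = 20.
§4 does not apply.
§5 applies: 20 + 3 = 23.
§6 applies (level before this adjustment is 23 ≥ 10, so +2): 23 + 2 = 25.
§8 does not apply.
Level 25 exceeds the maximum of 21; capped at 21.
Final offense level: 21.
Criminal history: 8 prior points → Category B (7-10).
Level 21 falls in the 20-21 band.
Grid: Level 20-21 × Category B = 60-68 months.

60-68 months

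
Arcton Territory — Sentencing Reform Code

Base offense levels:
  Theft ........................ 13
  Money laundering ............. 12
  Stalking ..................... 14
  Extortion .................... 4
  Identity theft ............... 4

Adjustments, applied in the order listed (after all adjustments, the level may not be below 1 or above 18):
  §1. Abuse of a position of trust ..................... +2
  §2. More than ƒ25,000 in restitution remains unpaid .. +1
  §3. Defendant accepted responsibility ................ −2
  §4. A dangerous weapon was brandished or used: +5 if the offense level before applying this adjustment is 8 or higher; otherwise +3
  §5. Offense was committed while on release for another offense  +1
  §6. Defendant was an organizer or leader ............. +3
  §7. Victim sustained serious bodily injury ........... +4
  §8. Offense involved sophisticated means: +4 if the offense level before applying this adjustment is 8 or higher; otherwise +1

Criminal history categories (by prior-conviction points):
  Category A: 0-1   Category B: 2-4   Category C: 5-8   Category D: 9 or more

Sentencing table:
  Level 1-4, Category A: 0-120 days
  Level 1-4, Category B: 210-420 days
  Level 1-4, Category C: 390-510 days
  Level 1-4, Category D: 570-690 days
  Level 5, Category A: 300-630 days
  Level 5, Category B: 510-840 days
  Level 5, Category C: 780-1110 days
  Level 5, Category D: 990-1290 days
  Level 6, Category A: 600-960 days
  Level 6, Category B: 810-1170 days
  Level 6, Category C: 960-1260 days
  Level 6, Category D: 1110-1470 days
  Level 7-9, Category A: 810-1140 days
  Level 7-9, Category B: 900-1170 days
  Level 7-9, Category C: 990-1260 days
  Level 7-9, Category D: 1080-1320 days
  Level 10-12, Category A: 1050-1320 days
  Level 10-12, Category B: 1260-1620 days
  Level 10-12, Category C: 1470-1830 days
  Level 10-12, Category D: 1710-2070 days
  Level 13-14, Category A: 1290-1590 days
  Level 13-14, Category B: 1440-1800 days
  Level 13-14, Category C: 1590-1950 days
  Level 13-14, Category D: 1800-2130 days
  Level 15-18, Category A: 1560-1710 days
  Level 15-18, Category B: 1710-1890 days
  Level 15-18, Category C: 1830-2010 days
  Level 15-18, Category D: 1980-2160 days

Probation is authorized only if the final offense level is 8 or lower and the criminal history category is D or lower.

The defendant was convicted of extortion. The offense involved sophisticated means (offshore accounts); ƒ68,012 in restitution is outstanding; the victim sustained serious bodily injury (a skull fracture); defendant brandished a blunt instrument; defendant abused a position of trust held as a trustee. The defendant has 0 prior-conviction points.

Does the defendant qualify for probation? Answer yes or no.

Base offense level for extortion: 4.
§1 applies: 4 + 2 = 6.
§2 applies: 6 + 1 = 7.
§3 does not apply.
§4 applies (level before this adjustment is 7 < 8, so +3): 7 + 3 = 10.
§6 does not apply.
§7 applies: 10 + 4 = 14.
§8 applies (level before this adjustment is 14 ≥ 8, so +4): 14 + 4 = 18.
Final offense level: 18.
Criminal history: 0 prior points → Category A (0-1).
Level 18 falls in the 15-18 band.
Grid: Level 15-18 × Category A = 1560-1710 days.
Probation check: level 18 > 8 and category A ≤ D → not eligible.

No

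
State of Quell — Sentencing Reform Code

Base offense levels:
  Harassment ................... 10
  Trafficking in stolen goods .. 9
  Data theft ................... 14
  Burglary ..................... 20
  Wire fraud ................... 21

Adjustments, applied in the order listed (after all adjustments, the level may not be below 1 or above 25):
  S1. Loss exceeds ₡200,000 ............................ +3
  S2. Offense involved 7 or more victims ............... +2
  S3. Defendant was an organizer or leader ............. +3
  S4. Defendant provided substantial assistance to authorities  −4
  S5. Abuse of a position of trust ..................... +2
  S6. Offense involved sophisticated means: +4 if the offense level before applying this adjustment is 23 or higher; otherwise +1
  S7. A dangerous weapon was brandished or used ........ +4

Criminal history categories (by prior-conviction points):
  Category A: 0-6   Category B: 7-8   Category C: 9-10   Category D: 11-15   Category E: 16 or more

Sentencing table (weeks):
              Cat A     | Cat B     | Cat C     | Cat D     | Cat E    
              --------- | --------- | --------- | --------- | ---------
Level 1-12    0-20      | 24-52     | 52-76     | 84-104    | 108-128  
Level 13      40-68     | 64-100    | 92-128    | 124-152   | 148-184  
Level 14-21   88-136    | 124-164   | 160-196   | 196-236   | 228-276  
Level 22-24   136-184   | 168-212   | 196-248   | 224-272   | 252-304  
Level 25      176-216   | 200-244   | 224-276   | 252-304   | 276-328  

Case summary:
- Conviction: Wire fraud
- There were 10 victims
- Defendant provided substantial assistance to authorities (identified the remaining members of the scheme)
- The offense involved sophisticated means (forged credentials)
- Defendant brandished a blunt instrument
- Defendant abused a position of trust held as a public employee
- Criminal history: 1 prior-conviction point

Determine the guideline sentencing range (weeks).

176-216 weeks

Base offense level for wire fraud: 21.
S2 applies: 21 + 2 = 23.
S3 does not apply.
S4 applies: 23 − 4 = 19.
S5 applies: 19 + 2 = 21.
S6 applies (level before this adjustment is 21 < 23, so +1): 21 + 1 = 22.
S7 applies: 22 + 4 = 26.
Level 26 exceeds the maximum of 25; capped at 25.
Final offense level: 25.
Criminal history: 1 prior point → Category A (0-6).
Level 25 falls in the 25 band.
Grid: Level 25 × Category A = 176-216 weeks.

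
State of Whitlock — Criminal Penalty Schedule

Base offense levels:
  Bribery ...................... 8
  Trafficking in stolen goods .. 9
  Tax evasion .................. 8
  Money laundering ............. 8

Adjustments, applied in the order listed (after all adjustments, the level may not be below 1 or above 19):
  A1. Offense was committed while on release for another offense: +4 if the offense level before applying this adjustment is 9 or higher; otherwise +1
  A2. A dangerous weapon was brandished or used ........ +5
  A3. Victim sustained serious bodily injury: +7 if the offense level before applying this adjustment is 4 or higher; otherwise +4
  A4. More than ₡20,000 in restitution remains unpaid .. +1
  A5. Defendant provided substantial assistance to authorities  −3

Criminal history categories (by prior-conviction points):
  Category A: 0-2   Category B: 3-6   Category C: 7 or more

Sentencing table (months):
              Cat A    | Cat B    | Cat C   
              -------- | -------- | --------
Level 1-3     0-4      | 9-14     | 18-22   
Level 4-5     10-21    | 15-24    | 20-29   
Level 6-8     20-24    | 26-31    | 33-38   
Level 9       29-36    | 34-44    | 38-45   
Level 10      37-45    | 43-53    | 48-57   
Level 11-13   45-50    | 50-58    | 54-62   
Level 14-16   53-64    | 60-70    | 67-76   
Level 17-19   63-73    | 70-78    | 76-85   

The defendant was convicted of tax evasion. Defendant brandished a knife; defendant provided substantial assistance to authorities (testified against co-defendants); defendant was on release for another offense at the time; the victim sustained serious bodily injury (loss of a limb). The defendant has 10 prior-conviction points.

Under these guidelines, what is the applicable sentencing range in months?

76-85 months

Base offense level for tax evasion: 8.
A1 applies (level before this adjustment is 8 < 9, so +1): 8 + 1 = 9.
A2 applies: 9 + 5 = 14.
A3 applies (level before this adjustment is 14 ≥ 4, so +7): 14 + 7 = 21.
A5 applies: 21 − 3 = 18.
Final offense level: 18.
Criminal history: 10 prior points → Category C (7+).
Level 18 falls in the 17-19 band.
Grid: Level 17-19 × Category C = 76-85 months.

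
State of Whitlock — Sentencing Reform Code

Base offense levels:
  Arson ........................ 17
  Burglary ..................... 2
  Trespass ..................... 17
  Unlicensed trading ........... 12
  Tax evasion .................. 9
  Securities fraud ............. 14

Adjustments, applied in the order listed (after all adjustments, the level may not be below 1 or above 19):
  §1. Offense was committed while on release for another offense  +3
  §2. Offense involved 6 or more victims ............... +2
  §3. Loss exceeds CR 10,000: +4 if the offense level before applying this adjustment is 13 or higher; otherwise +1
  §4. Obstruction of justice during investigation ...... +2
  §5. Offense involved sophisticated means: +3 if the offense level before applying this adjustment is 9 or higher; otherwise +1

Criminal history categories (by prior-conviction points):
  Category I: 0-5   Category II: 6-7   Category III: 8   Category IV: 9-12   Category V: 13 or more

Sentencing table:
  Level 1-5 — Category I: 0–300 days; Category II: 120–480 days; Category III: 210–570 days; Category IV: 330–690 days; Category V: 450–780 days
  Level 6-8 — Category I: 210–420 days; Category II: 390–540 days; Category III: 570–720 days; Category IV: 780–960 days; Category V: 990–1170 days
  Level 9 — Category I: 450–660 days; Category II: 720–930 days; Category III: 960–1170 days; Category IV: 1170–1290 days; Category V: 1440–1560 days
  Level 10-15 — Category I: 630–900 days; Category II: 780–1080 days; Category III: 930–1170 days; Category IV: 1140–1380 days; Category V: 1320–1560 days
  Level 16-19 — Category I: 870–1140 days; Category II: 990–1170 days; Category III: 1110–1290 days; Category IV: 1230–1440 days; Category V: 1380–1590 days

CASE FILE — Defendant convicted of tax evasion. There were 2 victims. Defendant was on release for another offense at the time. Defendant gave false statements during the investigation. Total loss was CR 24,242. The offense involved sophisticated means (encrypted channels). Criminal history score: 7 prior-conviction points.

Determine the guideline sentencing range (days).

990-1170 days

Base offense level for tax evasion: 9.
§1 applies: 9 + 3 = 12.
§2 does not apply.
§3 applies (level before this adjustment is 12 < 13, so +1): 12 + 1 = 13.
§4 applies: 13 + 2 = 15.
§5 applies (level before this adjustment is 15 ≥ 9, so +3): 15 + 3 = 18.
Final offense level: 18.
Criminal history: 7 prior points → Category II (6-7).
Level 18 falls in the 16-19 band.
Grid: Level 16-19 × Category II = 990-1170 days.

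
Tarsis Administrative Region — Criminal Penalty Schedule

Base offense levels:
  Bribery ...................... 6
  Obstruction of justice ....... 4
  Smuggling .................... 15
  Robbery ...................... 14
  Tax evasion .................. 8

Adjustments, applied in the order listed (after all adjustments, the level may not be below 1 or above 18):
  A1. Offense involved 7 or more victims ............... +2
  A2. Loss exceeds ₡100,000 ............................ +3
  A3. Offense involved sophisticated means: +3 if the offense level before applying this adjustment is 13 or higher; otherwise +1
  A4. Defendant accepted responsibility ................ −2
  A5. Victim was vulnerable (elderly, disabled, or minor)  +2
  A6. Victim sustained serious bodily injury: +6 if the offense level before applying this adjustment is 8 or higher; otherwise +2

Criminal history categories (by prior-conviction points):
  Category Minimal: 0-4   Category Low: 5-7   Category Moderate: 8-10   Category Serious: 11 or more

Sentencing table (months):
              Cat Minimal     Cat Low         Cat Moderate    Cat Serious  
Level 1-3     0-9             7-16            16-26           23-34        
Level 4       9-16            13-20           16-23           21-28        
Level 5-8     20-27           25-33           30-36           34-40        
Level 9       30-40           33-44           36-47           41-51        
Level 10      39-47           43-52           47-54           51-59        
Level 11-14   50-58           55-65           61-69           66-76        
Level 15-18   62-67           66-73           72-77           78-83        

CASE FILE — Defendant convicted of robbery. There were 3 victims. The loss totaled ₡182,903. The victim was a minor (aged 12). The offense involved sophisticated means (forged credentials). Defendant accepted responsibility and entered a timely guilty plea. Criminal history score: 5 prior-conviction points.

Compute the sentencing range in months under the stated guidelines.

66-73 months

Base offense level for robbery: 14.
A1 does not apply.
A2 applies: 14 + 3 = 17.
A3 applies (level before this adjustment is 17 ≥ 13, so +3): 17 + 3 = 20.
A4 applies: 20 − 2 = 18.
A5 applies: 18 + 2 = 20.
Level 20 exceeds the maximum of 18; capped at 18.
Final offense level: 18.
Criminal history: 5 prior points → Category Low (5-7).
Level 18 falls in the 15-18 band.
Grid: Level 15-18 × Category Low = 66-73 months.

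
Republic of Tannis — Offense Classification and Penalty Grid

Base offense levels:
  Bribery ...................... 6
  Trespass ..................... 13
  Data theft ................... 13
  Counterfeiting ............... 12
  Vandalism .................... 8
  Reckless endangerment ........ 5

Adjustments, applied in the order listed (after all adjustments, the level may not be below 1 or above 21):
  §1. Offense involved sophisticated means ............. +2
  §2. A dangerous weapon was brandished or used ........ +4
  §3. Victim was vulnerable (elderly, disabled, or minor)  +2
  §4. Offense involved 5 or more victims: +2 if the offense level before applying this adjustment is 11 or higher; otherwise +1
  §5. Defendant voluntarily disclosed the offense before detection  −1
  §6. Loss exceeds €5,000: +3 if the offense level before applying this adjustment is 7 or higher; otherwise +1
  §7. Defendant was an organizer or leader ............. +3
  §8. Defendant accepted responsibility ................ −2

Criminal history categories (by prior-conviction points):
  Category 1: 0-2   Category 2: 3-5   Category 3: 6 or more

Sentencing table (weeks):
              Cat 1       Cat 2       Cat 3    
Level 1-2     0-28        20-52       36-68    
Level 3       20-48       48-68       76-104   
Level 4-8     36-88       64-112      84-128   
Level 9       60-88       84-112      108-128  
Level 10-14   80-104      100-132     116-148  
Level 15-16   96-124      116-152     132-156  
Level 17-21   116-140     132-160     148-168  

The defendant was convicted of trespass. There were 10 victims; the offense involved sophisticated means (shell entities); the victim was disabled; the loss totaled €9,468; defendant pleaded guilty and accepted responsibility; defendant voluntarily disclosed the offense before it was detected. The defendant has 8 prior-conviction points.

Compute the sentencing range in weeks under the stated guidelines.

148-168 weeks

Base offense level for trespass: 13.
§1 applies: 13 + 2 = 15.
§3 applies: 15 + 2 = 17.
§4 applies (level before this adjustment is 17 ≥ 11, so +2): 17 + 2 = 19.
§5 applies: 19 − 1 = 18.
§6 applies (level before this adjustment is 18 ≥ 7, so +3): 18 + 3 = 21.
§7 does not apply.
§8 applies: 21 − 2 = 19.
Final offense level: 19.
Criminal history: 8 prior points → Category 3 (6+).
Level 19 falls in the 17-21 band.
Grid: Level 17-21 × Category 3 = 148-168 weeks.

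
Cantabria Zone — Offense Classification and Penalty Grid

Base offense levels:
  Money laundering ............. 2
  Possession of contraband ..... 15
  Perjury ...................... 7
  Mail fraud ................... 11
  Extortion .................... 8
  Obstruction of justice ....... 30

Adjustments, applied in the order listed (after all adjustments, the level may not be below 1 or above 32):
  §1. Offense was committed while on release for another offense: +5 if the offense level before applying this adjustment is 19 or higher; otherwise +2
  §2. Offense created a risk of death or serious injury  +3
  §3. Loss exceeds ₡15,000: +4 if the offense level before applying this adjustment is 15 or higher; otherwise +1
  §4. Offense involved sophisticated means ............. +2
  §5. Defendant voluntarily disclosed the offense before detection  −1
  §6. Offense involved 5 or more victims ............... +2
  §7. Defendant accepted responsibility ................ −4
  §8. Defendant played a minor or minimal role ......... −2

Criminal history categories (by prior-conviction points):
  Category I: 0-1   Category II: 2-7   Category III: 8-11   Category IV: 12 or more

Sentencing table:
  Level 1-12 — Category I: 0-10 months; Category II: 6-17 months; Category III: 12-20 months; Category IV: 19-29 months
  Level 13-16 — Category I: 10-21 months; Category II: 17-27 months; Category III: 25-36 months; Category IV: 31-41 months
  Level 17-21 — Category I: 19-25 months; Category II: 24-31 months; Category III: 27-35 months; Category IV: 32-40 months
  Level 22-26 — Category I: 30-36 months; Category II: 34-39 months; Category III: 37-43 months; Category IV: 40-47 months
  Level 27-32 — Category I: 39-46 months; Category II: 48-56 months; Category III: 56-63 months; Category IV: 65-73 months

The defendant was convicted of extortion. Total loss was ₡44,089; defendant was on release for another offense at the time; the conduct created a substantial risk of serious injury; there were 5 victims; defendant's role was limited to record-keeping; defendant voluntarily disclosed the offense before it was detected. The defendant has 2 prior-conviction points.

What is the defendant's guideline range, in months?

17-27 months

Base offense level for extortion: 8.
§1 applies (level before this adjustment is 8 < 19, so +2): 8 + 2 = 10.
§2 applies: 10 + 3 = 13.
§3 applies (level before this adjustment is 13 < 15, so +1): 13 + 1 = 14.
§4 does not apply.
§5 applies: 14 − 1 = 13.
§6 applies: 13 + 2 = 15.
§8 applies: 15 − 2 = 13.
Final offense level: 13.
Criminal history: 2 prior points → Category II (2-7).
Level 13 falls in the 13-16 band.
Grid: Level 13-16 × Category II = 17-27 months.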